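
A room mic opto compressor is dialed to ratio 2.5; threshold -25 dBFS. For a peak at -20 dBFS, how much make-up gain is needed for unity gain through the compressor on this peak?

Without make-up, output = threshold + overshoot/2.5 = -25 + 2 = -23 dBFS.
Gap to target: 3 dB.

3 dB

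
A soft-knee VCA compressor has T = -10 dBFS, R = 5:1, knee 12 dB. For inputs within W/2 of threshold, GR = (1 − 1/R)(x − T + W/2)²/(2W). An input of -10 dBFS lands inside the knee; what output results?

x − T + W/2 = -10 − (-10) + 6 = 6.
GR = (1 − 1/5) × 6² / 24 = 0.8 × 36 / 24 = 1.2 dB.
Output = -10 − 1.2 = -11.2 dBFS.

-11.2 dBFS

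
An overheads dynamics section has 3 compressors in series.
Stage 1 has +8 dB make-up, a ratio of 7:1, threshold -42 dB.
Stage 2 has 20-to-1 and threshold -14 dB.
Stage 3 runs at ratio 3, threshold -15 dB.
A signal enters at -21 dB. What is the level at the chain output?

-31 dB

Stage 1: -21 dB is 21 dB over -42 dB; at 7:1 that becomes 3 dB over, giving -39 dB; +8 dB make-up → -31 dB.
Stage 2: -31 dB is at or below the -14 dB threshold — no compression; output -31 dB.
Stage 3: -31 dB is at or below the -15 dB threshold — no compression; output -31 dB.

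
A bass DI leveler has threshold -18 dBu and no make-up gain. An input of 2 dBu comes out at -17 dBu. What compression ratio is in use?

Input overshoot = 2 − (-18) = 20 dB; output overshoot = -17 − (-18) = 1 dB.
Ratio = 20 / 1 = 20.

20:1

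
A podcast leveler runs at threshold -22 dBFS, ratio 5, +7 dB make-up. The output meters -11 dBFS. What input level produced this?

Before make-up, the level was -11 − 7 = -18 dBFS.
That's 4 dB above the -22 dBFS threshold.
Undo the ratio: input overshoot = 4 × 5 = 20 dB, giving input = -2 dBFS.

-2 dBFS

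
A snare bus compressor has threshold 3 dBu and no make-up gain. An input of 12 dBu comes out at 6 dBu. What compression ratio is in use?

3:1

Input overshoot = 12 − 3 = 9 dB; output overshoot = 6 − 3 = 3 dB.
Ratio = 9 / 3 = 3.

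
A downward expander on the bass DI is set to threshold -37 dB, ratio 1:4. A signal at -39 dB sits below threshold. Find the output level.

-45 dB

The input is 2 dB below the -37 dB threshold.
A 1:4 expander multiplies undershoot by 4: 2 × 4 = 8 dB below threshold.
Output = -37 − 8 = -45 dB.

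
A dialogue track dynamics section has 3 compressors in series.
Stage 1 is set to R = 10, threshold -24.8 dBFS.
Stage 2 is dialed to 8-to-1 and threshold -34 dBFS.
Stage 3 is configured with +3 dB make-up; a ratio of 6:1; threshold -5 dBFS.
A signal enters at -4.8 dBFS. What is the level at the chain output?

Stage 1: -4.8 dBFS is 20 dB over -24.8 dBFS; at 10:1 that becomes 2 dB over, giving -22.8 dBFS.
Stage 2: 11.2 dB above -34 dBFS, reduced 8:1 to 1.4 dB above → -32.6 dBFS.
Stage 3: -32.6 dBFS ≤ -5 dBFS, so stage 3 doesn't engage; make-up brings it to -29.6 dBFS.

-29.6 dBFS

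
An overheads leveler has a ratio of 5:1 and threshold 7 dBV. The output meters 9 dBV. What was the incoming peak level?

17 dBV

The compressed level sits 9 − 7 = 2 dB over threshold.
Before 5:1 compression the overshoot was 2 × 5 = 10 dB, so input = 7 + 10 = 17 dBV.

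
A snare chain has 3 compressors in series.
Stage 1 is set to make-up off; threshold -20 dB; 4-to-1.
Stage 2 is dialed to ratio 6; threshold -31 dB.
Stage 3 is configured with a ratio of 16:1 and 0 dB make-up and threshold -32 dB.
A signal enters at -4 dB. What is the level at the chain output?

Stage 1: overshoot 16 dB → 16/4 = 4 dB → -16 dB.
Stage 2: overshoot 15 dB → 15/6 = 2.5 dB → -28.5 dB.
Stage 3: overshoot 3.5 dB → 3.5/16 = 0.21875 dB → -31.78125 dB.

-31.78125 dB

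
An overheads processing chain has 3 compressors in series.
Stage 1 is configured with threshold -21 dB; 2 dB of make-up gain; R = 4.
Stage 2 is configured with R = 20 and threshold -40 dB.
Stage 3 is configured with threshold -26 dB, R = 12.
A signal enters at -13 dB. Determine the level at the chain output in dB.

-38.85 dB

Stage 1: overshoot 8 dB → 8/4 = 2 dB → -19 dB; +2 dB make-up → -17 dB.
Stage 2: 23 dB above -40 dB, reduced 20:1 to 1.15 dB above → -38.85 dB.
Stage 3: below threshold (-38.85 ≤ -26); passes unchanged; output -38.85 dB.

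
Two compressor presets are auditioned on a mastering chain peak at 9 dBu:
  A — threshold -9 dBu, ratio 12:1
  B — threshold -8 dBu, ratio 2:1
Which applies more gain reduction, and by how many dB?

A: GR = 18 − 18/12 = 16.5 dB.
B: GR = 17 − 17/2 = 8.5 dB.
A applies 8 dB more gain reduction.

A, by 8 dB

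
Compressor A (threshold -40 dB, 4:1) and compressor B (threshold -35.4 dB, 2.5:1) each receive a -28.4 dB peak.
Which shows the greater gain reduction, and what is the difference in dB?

A, by 4.5 dB

A: GR = 11.6 − 11.6/4 = 8.7 dB.
B: GR = 7 − 7/2.5 = 4.2 dB.
Difference: 4.5 dB in favour of A.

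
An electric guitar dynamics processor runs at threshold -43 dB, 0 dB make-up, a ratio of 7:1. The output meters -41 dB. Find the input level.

-29 dB

The compressed level sits -41 − (-43) = 2 dB over threshold.
Before 7:1 compression the overshoot was 2 × 7 = 14 dB, so input = -43 + 14 = -29 dB.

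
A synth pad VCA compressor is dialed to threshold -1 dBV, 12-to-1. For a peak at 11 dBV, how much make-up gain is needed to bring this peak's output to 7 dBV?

7 dB

Without make-up, output = threshold + overshoot/12 = -1 + 1 = 0 dBV.
Gap to target: 7 dB.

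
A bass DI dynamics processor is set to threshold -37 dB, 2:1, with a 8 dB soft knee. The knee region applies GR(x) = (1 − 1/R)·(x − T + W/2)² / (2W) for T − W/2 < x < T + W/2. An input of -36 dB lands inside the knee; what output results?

x − T + W/2 = -36 − (-37) + 4 = 5.
GR = (1 − 1/2) × 5² / 16 = 0.5 × 25 / 16 = 0.78125 dB.
Output = -36 − 0.78125 = -36.78125 dB.

-36.78125 dB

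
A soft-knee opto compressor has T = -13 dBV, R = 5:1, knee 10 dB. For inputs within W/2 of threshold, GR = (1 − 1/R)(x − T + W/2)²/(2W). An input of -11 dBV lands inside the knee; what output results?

x − T + W/2 = -11 − (-13) + 5 = 7.
GR = (1 − 1/5) × 7² / 20 = 0.8 × 49 / 20 = 1.96 dB.
Output = -11 − 1.96 = -12.96 dBV.

-12.96 dBV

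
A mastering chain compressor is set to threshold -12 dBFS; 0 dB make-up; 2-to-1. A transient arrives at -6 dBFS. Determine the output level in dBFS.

The input is 6 dB above the -12 dBFS threshold.
At 2:1 the overshoot is divided by 2, leaving 3 dB above threshold.
That puts the output at -9 dBFS.

-9 dBFS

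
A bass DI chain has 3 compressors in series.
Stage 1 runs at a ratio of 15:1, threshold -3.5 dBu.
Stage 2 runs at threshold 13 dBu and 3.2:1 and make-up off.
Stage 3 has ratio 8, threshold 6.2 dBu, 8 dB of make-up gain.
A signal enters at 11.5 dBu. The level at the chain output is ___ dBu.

Stage 1: 15 dB above -3.5 dBu, reduced 15:1 to 1 dB above → -2.5 dBu.
Stage 2: -2.5 dBu ≤ 13 dBu, so stage 2 doesn't engage; output -2.5 dBu.
Stage 3: -2.5 dBu ≤ 6.2 dBu, so stage 3 doesn't engage; make-up brings it to 5.5 dBu.

5.5 dBu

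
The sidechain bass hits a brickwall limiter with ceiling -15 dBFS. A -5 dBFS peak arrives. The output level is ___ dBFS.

-15 dBFS

The limiter clamps the peak to its -15 dBFS ceiling.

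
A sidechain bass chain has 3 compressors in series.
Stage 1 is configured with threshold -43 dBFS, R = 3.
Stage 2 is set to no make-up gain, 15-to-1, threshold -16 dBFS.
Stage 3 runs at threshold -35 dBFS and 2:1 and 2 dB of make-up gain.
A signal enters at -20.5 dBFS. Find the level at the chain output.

-33.5 dBFS

Stage 1: overshoot 22.5 dB → 22.5/3 = 7.5 dB → -35.5 dBFS.
Stage 2: below threshold (-35.5 ≤ -16); passes unchanged; output -35.5 dBFS.
Stage 3: below threshold (-35.5 ≤ -35); passes unchanged; make-up brings it to -33.5 dBFS.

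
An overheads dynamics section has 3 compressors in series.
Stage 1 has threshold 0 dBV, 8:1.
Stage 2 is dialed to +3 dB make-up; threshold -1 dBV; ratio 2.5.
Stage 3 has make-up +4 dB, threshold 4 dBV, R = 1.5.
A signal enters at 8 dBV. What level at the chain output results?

6.8 dBV

Stage 1: overshoot 8 dB → 8/8 = 1 dB → 1 dBV.
Stage 2: 2 dB above -1 dBV, reduced 2.5:1 to 0.8 dB above → -0.2 dBV; +3 dB make-up → 2.8 dBV.
Stage 3: 2.8 dBV is at or below the 4 dBV threshold — no compression; make-up brings it to 6.8 dBV.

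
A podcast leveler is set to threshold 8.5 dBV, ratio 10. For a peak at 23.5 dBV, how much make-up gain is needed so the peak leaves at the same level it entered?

The peak compresses to 8.5 + 15/10 = 10 dBV.
To reach 23.5 dBV requires 23.5 − 10 = 13.5 dB of make-up.

13.5 dB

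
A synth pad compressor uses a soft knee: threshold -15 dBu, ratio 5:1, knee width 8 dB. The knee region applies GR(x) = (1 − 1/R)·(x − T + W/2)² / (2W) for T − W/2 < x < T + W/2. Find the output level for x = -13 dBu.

-14.8 dBu

x − T + W/2 = -13 − (-15) + 4 = 6.
GR = (1 − 1/5) × 6² / 16 = 0.8 × 36 / 16 = 1.8 dB.
Output = -13 − 1.8 = -14.8 dBu.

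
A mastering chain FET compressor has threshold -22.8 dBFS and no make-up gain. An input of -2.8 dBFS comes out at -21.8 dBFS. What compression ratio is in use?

Input overshoot = -2.8 − (-22.8) = 20 dB; output overshoot = -21.8 − (-22.8) = 1 dB.
Ratio = 20 / 1 = 20.

20:1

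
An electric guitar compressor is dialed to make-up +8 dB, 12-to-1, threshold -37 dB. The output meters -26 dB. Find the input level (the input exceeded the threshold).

Before make-up, the level was -26 − 8 = -34 dB.
Post-compression overshoot = -34 − (-37) = 3 dB.
Undo the ratio: input overshoot = 3 × 12 = 36 dB, giving input = -1 dB.

-1 dB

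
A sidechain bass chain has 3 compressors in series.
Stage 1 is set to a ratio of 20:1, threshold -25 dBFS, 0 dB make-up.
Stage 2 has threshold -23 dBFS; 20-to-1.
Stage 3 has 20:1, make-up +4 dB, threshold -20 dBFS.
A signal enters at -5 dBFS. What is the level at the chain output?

Stage 1: 20 dB above -25 dBFS, reduced 20:1 to 1 dB above → -24 dBFS.
Stage 2: -24 dBFS ≤ -23 dBFS, so stage 2 doesn't engage; output -24 dBFS.
Stage 3: below threshold (-24 ≤ -20); passes unchanged; make-up brings it to -20 dBFS.

-20 dBFS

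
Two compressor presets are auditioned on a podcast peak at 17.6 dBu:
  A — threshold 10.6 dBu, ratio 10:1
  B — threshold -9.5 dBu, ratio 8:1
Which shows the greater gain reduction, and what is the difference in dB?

B, by 17.4125 dB

A: 7 dB over, compressed to 0.7 dB over, so 6.3 dB of GR.
B: 27.1 dB over, compressed to 3.3875 dB over, so 23.7125 dB of GR.
B applies 17.4125 dB more gain reduction.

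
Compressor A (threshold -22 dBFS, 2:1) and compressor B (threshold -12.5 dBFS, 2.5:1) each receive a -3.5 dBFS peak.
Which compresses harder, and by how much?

A: overshoot 18.5 dB → output overshoot 9.25 dB → GR 9.25 dB.
B: overshoot 9 dB → output overshoot 3.6 dB → GR 5.4 dB.
A applies 3.85 dB more gain reduction.

A, by 3.85 dB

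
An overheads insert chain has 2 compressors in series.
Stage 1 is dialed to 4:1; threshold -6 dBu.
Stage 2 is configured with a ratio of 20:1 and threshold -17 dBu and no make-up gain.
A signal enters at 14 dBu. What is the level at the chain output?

Stage 1: overshoot 20 dB → 20/4 = 5 dB → -1 dBu.
Stage 2: 16 dB above -17 dBu, reduced 20:1 to 0.8 dB above → -16.2 dBu.

-16.2 dBu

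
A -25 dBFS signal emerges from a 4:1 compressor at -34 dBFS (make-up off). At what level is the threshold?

Gain reduction = -25 − (-34) = 9 dB; output overshoot = GR / (R − 1) = 9 / 3 = 3 dB.
Threshold = output − output overshoot = -34 − 3 = -37 dBFS.

-37 dBFS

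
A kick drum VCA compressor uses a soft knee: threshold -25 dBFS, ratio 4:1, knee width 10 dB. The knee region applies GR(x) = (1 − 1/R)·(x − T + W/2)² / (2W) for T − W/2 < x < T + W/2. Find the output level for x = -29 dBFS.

x − T + W/2 = -29 − (-25) + 5 = 1.
GR = (1 − 1/4) × 1² / 20 = 0.75 × 1 / 20 = 0.0375 dB.
Output = -29 − 0.0375 = -29.0375 dBFS.

-29.0375 dBFS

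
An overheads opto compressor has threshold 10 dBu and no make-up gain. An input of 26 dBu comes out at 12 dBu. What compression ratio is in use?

Input overshoot = 26 − 10 = 16 dB; output overshoot = 12 − 10 = 2 dB.
Ratio = 16 / 2 = 8.

8:1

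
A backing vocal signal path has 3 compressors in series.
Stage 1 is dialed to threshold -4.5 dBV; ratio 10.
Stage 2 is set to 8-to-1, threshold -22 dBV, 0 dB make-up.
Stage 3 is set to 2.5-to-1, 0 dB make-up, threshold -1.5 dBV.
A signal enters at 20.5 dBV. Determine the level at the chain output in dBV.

Stage 1: overshoot 25 dB → 25/10 = 2.5 dB → -2 dBV.
Stage 2: overshoot 20 dB → 20/8 = 2.5 dB → -19.5 dBV.
Stage 3: -19.5 dBV is at or below the -1.5 dBV threshold — no compression; output -19.5 dBV.

-19.5 dBV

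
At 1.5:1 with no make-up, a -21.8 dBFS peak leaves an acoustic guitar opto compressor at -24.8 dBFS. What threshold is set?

-30.8 dBFS

Input is 9 dB above T (since output overshoot × R = input overshoot: (-24.8 − T)·1.5 = -21.8 − T gives T = -30.8 dBFS).
Check: -30.8 + (-21.8 − (-30.8))/1.5 = -30.8 + 6 = -24.8 dBFS. ✓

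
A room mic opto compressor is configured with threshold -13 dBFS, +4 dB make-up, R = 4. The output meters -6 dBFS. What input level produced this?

-1 dBFS

Stripping the +4 dB make-up gives -10 dBFS at the gain stage.
Post-compression overshoot = -10 − (-13) = 3 dB.
Undo the ratio: input overshoot = 3 × 4 = 12 dB, giving input = -1 dBFS.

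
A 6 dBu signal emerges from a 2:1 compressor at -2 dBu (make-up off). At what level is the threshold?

-10 dBu

Input is 16 dB above T (since output overshoot × R = input overshoot: (-2 − T)·2 = 6 − T gives T = -10 dBu).
Check: -10 + (6 − (-10))/2 = -10 + 8 = -2 dBu. ✓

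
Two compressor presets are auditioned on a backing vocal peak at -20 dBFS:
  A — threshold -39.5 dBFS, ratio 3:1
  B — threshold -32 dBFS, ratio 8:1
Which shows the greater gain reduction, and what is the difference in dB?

A, by 2.5 dB

A: GR = 19.5 − 19.5/3 = 13 dB.
B: GR = 12 − 12/8 = 10.5 dB.
Difference: 2.5 dB in favour of A.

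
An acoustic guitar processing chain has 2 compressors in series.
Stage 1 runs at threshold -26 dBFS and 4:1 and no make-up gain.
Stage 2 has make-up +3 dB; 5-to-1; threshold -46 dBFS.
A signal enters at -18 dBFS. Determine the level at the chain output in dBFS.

Stage 1: -18 dBFS is 8 dB over -26 dBFS; at 4:1 that becomes 2 dB over, giving -24 dBFS.
Stage 2: -24 dBFS is 22 dB over -46 dBFS; at 5:1 that becomes 4.4 dB over, giving -41.6 dBFS; +3 dB make-up → -38.6 dBFS.

-38.6 dBFS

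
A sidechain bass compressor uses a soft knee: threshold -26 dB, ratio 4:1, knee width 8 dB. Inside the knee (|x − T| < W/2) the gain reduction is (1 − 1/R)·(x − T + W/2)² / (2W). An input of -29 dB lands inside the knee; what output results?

x − T + W/2 = -29 − (-26) + 4 = 1.
GR = (1 − 1/4) × 1² / 16 = 0.75 × 1 / 16 = 0.046875 dB.
Output = -29 − 0.046875 = -29.046875 dB.

-29.046875 dB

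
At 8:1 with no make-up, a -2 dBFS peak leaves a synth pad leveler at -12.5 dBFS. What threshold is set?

Let T be the threshold. Output overshoot = (input overshoot)/R, so -12.5 − T = (-2 − T)/8.
8·(-12.5 − T) = -2 − T → 7·T = -100 − (-2) = -98.
T = -98/7 = -14 dBFS.

-14 dBFS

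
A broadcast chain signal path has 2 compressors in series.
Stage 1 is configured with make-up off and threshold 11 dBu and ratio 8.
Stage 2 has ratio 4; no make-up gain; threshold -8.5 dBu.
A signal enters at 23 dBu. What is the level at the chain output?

-3.25 dBu

Stage 1: overshoot 12 dB → 12/8 = 1.5 dB → 12.5 dBu.
Stage 2: 21 dB above -8.5 dBu, reduced 4:1 to 5.25 dB above → -3.25 dBu.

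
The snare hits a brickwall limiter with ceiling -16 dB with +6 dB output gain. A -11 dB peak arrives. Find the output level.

-10 dB

At ∞:1, everything above -16 dB is held at the ceiling.
Output gain then adds 6 dB: -16 + 6 = -10 dB.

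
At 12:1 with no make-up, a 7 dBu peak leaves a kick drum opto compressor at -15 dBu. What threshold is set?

Input is 24 dB above T (since output overshoot × R = input overshoot: (-15 − T)·12 = 7 − T gives T = -17 dBu).
Check: -17 + (7 − (-17))/12 = -17 + 2 = -15 dBu. ✓

-17 dBu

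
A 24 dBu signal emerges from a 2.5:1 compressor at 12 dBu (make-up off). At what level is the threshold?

Gain reduction = 24 − 12 = 12 dB; output overshoot = GR / (R − 1) = 12 / 1.5 = 8 dB.
Threshold = output − output overshoot = 12 − 8 = 4 dBu.

4 dBu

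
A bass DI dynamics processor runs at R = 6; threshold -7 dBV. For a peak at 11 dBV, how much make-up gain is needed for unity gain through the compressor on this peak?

Overshoot 18 dB → 18/6 = 3 dB after compression, so the compressed level is -7 + 3 = -4 dBV.
Make-up = target − compressed = 11 − (-4) = 15 dB.

15 dB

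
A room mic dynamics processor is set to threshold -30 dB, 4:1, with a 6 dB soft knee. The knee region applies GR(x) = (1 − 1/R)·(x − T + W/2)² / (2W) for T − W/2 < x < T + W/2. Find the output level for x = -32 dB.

x − T + W/2 = -32 − (-30) + 3 = 1.
GR = (1 − 1/4) × 1² / 12 = 0.75 × 1 / 12 = 0.0625 dB.
Output = -32 − 0.0625 = -32.0625 dB.

-32.0625 dB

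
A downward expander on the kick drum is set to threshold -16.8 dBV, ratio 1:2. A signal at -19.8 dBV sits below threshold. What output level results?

-22.8 dBV

The input is 3 dB below the -16.8 dBV threshold.
A 1:2 expander multiplies undershoot by 2: 3 × 2 = 6 dB below threshold.
Output = -16.8 − 6 = -22.8 dBV.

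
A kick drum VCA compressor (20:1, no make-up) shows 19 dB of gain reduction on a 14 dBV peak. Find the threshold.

Gain reduction = 14 − (-5) = 19 dB; output overshoot = GR / (R − 1) = 19 / 19 = 1 dB.
Threshold = output − output overshoot = -5 − 1 = -6 dBV.

-6 dBV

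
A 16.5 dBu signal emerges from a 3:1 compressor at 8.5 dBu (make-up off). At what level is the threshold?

4.5 dBu

Input is 12 dB above T (since output overshoot × R = input overshoot: (8.5 − T)·3 = 16.5 − T gives T = 4.5 dBu).
Check: 4.5 + (16.5 − 4.5)/3 = 4.5 + 4 = 8.5 dBu. ✓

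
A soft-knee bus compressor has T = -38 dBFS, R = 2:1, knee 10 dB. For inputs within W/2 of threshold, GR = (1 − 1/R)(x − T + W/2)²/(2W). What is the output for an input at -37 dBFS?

x − T + W/2 = -37 − (-38) + 5 = 6.
GR = (1 − 1/2) × 6² / 20 = 0.5 × 36 / 20 = 0.9 dB.
Output = -37 − 0.9 = -37.9 dBFS.

-37.9 dBFS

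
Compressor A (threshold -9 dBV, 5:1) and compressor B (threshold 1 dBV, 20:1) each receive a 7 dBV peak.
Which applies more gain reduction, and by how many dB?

A: GR = 16 − 16/5 = 12.8 dB.
B: GR = 6 − 6/20 = 5.7 dB.
Difference: 7.1 dB in favour of A.

A, by 7.1 dB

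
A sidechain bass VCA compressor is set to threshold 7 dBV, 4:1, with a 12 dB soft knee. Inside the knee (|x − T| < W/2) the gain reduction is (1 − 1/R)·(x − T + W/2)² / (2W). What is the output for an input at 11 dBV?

x − T + W/2 = 11 − 7 + 6 = 10.
GR = (1 − 1/4) × 10² / 24 = 0.75 × 100 / 24 = 3.125 dB.
Output = 11 − 3.125 = 7.875 dBV.

7.875 dBV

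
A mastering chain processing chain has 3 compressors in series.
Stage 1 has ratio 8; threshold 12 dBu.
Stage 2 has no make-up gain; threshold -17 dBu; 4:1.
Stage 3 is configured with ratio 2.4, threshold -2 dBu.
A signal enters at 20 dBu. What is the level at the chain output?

-9.5 dBu

Stage 1: 20 dBu is 8 dB over 12 dBu; at 8:1 that becomes 1 dB over, giving 13 dBu.
Stage 2: overshoot 30 dB → 30/4 = 7.5 dB → -9.5 dBu.
Stage 3: -9.5 dBu ≤ -2 dBu, so stage 3 doesn't engage; output -9.5 dBu.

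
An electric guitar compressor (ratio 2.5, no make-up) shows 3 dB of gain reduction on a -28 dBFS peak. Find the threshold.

-33 dBFS

Let T be the threshold. Output overshoot = (input overshoot)/R, so -31 − T = (-28 − T)/2.5.
2.5·(-31 − T) = -28 − T → 1.5·T = -77.5 − (-28) = -49.5.
T = -49.5/1.5 = -33 dBFS.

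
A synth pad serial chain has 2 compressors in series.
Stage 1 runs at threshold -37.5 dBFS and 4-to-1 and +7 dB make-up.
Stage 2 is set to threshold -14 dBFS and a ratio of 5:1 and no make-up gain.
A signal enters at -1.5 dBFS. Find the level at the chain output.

Stage 1: -1.5 dBFS is 36 dB over -37.5 dBFS; at 4:1 that becomes 9 dB over, giving -28.5 dBFS; +7 dB make-up → -21.5 dBFS.
Stage 2: -21.5 dBFS ≤ -14 dBFS, so stage 2 doesn't engage; output -21.5 dBFS.

-21.5 dBFS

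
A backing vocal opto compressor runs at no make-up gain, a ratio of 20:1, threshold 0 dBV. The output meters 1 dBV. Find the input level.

20 dBV

Post-compression overshoot = 1 − 0 = 1 dB.
Undo the ratio: input overshoot = 1 × 20 = 20 dB, giving input = 20 dBV.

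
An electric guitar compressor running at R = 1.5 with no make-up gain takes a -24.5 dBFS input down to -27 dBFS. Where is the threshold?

-32 dBFS

Input is 7.5 dB above T (since output overshoot × R = input overshoot: (-27 − T)·1.5 = -24.5 − T gives T = -32 dBFS).
Check: -32 + (-24.5 − (-32))/1.5 = -32 + 5 = -27 dBFS. ✓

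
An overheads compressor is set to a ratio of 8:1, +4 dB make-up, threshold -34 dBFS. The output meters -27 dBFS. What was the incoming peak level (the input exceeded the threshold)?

-10 dBFS

Stripping the +4 dB make-up gives -31 dBFS at the gain stage.
The compressed level sits -31 − (-34) = 3 dB over threshold.
Input overshoot = R × output overshoot = 24 dB → input = -34 + 24 = -10 dBFS.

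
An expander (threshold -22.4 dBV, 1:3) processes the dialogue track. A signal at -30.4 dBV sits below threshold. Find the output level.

The input is 8 dB below the -22.4 dBV threshold.
A 1:3 expander multiplies undershoot by 3: 8 × 3 = 24 dB below threshold.
Output = -22.4 − 24 = -46.4 dBV.

-46.4 dBV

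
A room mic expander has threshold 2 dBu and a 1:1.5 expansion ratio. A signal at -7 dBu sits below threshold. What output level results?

Below threshold, a 1:1.5 expander applies gain = (1.5−1)×(T − x) of attenuation.
(1.5−1) × 9 = 4.5 dB, so output = -7 − 4.5 = -11.5 dBu.

-11.5 dBu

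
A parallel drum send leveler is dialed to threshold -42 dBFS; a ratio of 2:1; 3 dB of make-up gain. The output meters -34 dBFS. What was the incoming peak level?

Stripping the +3 dB make-up gives -37 dBFS at the gain stage.
The compressed level sits -37 − (-42) = 5 dB over threshold.
Before 2:1 compression the overshoot was 5 × 2 = 10 dB, so input = -42 + 10 = -32 dBFS.

-32 dBFS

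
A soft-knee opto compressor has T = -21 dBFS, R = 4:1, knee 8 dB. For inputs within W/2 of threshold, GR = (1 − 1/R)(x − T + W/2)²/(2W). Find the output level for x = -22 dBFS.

x − T + W/2 = -22 − (-21) + 4 = 3.
GR = (1 − 1/4) × 3² / 16 = 0.75 × 9 / 16 = 0.421875 dB.
Output = -22 − 0.421875 = -22.421875 dBFS.

-22.421875 dBFS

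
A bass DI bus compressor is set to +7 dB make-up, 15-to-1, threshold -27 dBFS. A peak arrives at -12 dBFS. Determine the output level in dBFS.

The input is 15 dB above the -27 dBFS threshold.
The 15 dB excess becomes 1 dB after 15:1 reduction.
So the level is -27 + 1 = -26 dBFS; make-up adds 7 dB, giving -19 dBFS.

-19 dBFS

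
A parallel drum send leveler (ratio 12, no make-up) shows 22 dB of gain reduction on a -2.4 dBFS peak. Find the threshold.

-26.4 dBFS

Input is 24 dB above T (since output overshoot × R = input overshoot: (-24.4 − T)·12 = -2.4 − T gives T = -26.4 dBFS).
Check: -26.4 + (-2.4 − (-26.4))/12 = -26.4 + 2 = -24.4 dBFS. ✓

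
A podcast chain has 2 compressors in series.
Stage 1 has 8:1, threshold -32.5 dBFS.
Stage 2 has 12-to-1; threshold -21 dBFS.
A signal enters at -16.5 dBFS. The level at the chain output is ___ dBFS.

-30.5 dBFS

Stage 1: 16 dB above -32.5 dBFS, reduced 8:1 to 2 dB above → -30.5 dBFS.
Stage 2: -30.5 dBFS is at or below the -21 dBFS threshold — no compression; output -30.5 dBFS.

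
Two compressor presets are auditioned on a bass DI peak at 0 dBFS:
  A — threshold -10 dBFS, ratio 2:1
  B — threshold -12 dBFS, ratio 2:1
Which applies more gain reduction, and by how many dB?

B, by 1 dB

A: overshoot 10 dB → output overshoot 5 dB → GR 5 dB.
B: overshoot 12 dB → output overshoot 6 dB → GR 6 dB.
Difference: 1 dB in favour of B.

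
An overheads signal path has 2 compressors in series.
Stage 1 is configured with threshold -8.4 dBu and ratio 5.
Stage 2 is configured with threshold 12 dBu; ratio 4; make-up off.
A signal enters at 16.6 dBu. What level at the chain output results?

Stage 1: 16.6 dBu is 25 dB over -8.4 dBu; at 5:1 that becomes 5 dB over, giving -3.4 dBu.
Stage 2: below threshold (-3.4 ≤ 12); passes unchanged; output -3.4 dBu.

-3.4 dBu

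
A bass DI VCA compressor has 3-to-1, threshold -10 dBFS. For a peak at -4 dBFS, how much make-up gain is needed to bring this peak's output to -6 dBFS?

Overshoot 6 dB → 6/3 = 2 dB after compression, so the compressed level is -10 + 2 = -8 dBFS.
Make-up = target − compressed = -6 − (-8) = 2 dB.

2 dB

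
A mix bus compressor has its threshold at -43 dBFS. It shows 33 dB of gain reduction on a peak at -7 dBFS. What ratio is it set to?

Input overshoot = -7 − (-43) = 36 dB.
Output overshoot = 36 − 33 = 3 dB.
Ratio = input overshoot / output overshoot = 36 / 3 = 12.

12:1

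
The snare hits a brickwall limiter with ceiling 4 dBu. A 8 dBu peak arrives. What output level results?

The limiter clamps the peak to its 4 dBu ceiling.

4 dBu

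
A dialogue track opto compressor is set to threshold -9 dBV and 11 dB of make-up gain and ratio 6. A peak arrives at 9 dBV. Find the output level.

The input is 18 dB above the -9 dBV threshold.
The 18 dB excess becomes 3 dB after 6:1 reduction.
That puts the output at -6 dBV; make-up adds 11 dB, giving 5 dBV.

5 dBV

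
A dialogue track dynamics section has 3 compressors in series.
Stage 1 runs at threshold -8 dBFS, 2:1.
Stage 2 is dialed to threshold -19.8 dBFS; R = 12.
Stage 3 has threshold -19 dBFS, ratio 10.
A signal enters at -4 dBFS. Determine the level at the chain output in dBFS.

Stage 1: overshoot 4 dB → 4/2 = 2 dB → -6 dBFS.
Stage 2: 13.8 dB above -19.8 dBFS, reduced 12:1 to 1.15 dB above → -18.65 dBFS.
Stage 3: -18.65 dBFS is 0.35 dB over -19 dBFS; at 10:1 that becomes 0.035 dB over, giving -18.965 dBFS.

-18.965 dBFS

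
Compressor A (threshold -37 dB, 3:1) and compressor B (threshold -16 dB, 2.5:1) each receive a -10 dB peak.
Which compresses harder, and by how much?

A, by 14.4 dB

A: overshoot 27 dB → output overshoot 9 dB → GR 18 dB.
B: overshoot 6 dB → output overshoot 2.4 dB → GR 3.6 dB.
Difference: 14.4 dB in favour of A.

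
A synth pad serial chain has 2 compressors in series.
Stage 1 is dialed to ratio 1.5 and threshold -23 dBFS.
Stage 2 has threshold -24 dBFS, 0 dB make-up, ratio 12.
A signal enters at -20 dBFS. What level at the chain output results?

-23.75 dBFS

Stage 1: overshoot 3 dB → 3/1.5 = 2 dB → -21 dBFS.
Stage 2: -21 dBFS is 3 dB over -24 dBFS; at 12:1 that becomes 0.25 dB over, giving -23.75 dBFS.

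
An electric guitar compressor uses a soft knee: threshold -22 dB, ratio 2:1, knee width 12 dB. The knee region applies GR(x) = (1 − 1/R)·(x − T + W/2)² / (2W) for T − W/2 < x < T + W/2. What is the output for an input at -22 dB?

-22.75 dB

x − T + W/2 = -22 − (-22) + 6 = 6.
GR = (1 − 1/2) × 6² / 24 = 0.5 × 36 / 24 = 0.75 dB.
Output = -22 − 0.75 = -22.75 dB.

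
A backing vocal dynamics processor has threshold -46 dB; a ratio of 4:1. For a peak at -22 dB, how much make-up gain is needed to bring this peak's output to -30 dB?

10 dB

Without make-up, output = threshold + overshoot/4 = -46 + 6 = -40 dB.
Gap to target: 10 dB.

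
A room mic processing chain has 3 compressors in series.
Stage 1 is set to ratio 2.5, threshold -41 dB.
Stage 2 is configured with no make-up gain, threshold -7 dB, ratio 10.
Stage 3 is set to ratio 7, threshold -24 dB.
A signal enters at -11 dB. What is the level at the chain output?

-29 dB

Stage 1: overshoot 30 dB → 30/2.5 = 12 dB → -29 dB.
Stage 2: -29 dB ≤ -7 dB, so stage 2 doesn't engage; output -29 dB.
Stage 3: below threshold (-29 ≤ -24); passes unchanged; output -29 dB.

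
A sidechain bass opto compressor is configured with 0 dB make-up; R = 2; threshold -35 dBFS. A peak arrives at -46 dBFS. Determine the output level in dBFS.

-46 dBFS is 11 dB below the -35 dBFS threshold, so no gain reduction is applied.
Output = input = -46 dBFS.

-46 dBFS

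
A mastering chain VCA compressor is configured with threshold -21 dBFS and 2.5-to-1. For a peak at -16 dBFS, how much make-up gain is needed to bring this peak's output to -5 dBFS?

14 dB

The peak compresses to -21 + 5/2.5 = -19 dBFS.
To reach -5 dBFS requires -5 − (-19) = 14 dB of make-up.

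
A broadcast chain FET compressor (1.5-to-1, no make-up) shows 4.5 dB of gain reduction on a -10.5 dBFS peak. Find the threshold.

Gain reduction = -10.5 − (-15) = 4.5 dB; output overshoot = GR / (R − 1) = 4.5 / 0.5 = 9 dB.
Threshold = output − output overshoot = -15 − 9 = -24 dBFS.

-24 dBFS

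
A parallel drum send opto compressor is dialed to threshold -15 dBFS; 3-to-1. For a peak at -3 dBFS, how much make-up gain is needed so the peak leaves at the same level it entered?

The peak compresses to -15 + 12/3 = -11 dBFS.
To reach -3 dBFS requires -3 − (-11) = 8 dB of make-up.

8 dB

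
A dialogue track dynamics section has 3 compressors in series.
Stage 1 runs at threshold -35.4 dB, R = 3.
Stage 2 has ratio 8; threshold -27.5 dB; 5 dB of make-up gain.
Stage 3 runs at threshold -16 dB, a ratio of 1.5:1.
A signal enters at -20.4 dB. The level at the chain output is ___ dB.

-25.4 dB

Stage 1: 15 dB above -35.4 dB, reduced 3:1 to 5 dB above → -30.4 dB.
Stage 2: -30.4 dB ≤ -27.5 dB, so stage 2 doesn't engage; make-up brings it to -25.4 dB.
Stage 3: below threshold (-25.4 ≤ -16); passes unchanged; output -25.4 dB.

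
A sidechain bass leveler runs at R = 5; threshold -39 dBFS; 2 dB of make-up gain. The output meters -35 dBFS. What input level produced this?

Before make-up, the level was -35 − 2 = -37 dBFS.
The compressed level sits -37 − (-39) = 2 dB over threshold.
Input overshoot = R × output overshoot = 10 dB → input = -39 + 10 = -29 dBFS.

-29 dBFS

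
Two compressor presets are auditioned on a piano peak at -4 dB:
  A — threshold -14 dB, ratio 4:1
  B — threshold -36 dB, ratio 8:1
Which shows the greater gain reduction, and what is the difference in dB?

A: GR = 10 − 10/4 = 7.5 dB.
B: GR = 32 − 32/8 = 28 dB.
Difference: 20.5 dB in favour of B.

B, by 20.5 dB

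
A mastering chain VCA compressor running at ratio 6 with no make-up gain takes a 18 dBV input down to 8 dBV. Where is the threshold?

6 dBV

Input is 12 dB above T (since output overshoot × R = input overshoot: (8 − T)·6 = 18 − T gives T = 6 dBV).
Check: 6 + (18 − 6)/6 = 6 + 2 = 8 dBV. ✓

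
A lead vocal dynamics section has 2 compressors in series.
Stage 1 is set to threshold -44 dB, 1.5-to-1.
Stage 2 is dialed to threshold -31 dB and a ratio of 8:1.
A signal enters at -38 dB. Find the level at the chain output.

Stage 1: 6 dB above -44 dB, reduced 1.5:1 to 4 dB above → -40 dB.
Stage 2: -40 dB is at or below the -31 dB threshold — no compression; output -40 dB.

-40 dB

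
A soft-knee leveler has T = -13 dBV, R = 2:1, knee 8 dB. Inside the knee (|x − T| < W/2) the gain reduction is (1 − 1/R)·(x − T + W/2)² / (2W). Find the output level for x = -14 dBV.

x − T + W/2 = -14 − (-13) + 4 = 3.
GR = (1 − 1/2) × 3² / 16 = 0.5 × 9 / 16 = 0.28125 dB.
Output = -14 − 0.28125 = -14.28125 dBV.

-14.28125 dBV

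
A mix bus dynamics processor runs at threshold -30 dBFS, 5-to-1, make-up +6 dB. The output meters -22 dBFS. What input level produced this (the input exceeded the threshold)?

Stripping the +6 dB make-up gives -28 dBFS at the gain stage.
That's 2 dB above the -30 dBFS threshold.
Before 5:1 compression the overshoot was 2 × 5 = 10 dB, so input = -30 + 10 = -20 dBFS.

-20 dBFS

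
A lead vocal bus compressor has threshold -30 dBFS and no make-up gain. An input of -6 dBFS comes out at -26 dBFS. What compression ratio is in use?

Input overshoot = -6 − (-30) = 24 dB; output overshoot = -26 − (-30) = 4 dB.
Ratio = 24 / 4 = 6.

6:1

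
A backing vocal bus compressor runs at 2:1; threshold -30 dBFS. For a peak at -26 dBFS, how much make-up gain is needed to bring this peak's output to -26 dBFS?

The peak compresses to -30 + 4/2 = -28 dBFS.
To reach -26 dBFS requires -26 − (-28) = 2 dB of make-up.

2 dB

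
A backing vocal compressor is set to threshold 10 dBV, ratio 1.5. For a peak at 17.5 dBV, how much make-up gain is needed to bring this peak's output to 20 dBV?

5 dB

Without make-up, output = threshold + overshoot/1.5 = 10 + 5 = 15 dBV.
Gap to target: 5 dB.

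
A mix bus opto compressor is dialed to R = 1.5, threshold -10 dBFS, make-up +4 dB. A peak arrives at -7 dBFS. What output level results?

-7 dBFS sits 3 dB over threshold.
The 3 dB excess becomes 2 dB after 1.5:1 reduction.
That puts the output at -8 dBFS; make-up adds 4 dB, giving -4 dBFS.

-4 dBFS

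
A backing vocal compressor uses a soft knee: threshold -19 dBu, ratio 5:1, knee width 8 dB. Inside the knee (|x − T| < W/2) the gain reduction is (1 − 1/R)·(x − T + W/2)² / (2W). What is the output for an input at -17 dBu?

x − T + W/2 = -17 − (-19) + 4 = 6.
GR = (1 − 1/5) × 6² / 16 = 0.8 × 36 / 16 = 1.8 dB.
Output = -17 − 1.8 = -18.8 dBu.

-18.8 dBu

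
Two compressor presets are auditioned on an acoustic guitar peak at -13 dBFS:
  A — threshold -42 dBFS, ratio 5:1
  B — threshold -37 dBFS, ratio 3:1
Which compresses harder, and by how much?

A, by 7.2 dB

A: GR = 29 − 29/5 = 23.2 dB.
B: GR = 24 − 24/3 = 16 dB.
Difference: 7.2 dB in favour of A.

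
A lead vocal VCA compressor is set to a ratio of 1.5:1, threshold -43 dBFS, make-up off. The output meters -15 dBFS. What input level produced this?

-1 dBFS

The compressed level sits -15 − (-43) = 28 dB over threshold.
Input overshoot = R × output overshoot = 42 dB → input = -43 + 42 = -1 dBFS.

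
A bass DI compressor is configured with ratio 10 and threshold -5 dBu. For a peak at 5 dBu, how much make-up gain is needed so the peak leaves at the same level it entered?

The peak compresses to -5 + 10/10 = -4 dBu.
To reach 5 dBu requires 5 − (-4) = 9 dB of make-up.

9 dB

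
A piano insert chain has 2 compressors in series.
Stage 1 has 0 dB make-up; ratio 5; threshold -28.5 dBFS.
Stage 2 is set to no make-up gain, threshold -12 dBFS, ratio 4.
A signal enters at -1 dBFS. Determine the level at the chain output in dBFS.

-23 dBFS

Stage 1: 27.5 dB above -28.5 dBFS, reduced 5:1 to 5.5 dB above → -23 dBFS.
Stage 2: -23 dBFS ≤ -12 dBFS, so stage 2 doesn't engage; output -23 dBFS.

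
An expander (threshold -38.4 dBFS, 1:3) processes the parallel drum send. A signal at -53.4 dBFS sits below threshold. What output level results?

Below threshold, a 1:3 expander applies gain = (3−1)×(T − x) of attenuation.
(3−1) × 15 = 30 dB, so output = -53.4 − 30 = -83.4 dBFS.

-83.4 dBFS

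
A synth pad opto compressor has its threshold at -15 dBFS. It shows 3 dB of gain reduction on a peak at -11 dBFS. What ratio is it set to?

Input overshoot = -11 − (-15) = 4 dB.
Output overshoot = 4 − 3 = 1 dB.
Ratio = input overshoot / output overshoot = 4 / 1 = 4.

4:1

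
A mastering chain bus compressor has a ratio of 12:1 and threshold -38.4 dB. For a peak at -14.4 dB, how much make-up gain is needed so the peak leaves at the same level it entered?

22 dB

Without make-up, output = threshold + overshoot/12 = -38.4 + 2 = -36.4 dB.
Gap to target: 22 dB.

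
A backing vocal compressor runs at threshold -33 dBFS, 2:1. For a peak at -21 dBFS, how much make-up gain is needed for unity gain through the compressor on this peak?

6 dB

Without make-up, output = threshold + overshoot/2 = -33 + 6 = -27 dBFS.
Gap to target: 6 dB.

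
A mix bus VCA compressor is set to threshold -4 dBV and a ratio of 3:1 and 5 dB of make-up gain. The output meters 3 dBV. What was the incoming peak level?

2 dBV

Stripping the +5 dB make-up gives -2 dBV at the gain stage.
The compressed level sits -2 − (-4) = 2 dB over threshold.
Undo the ratio: input overshoot = 2 × 3 = 6 dB, giving input = 2 dBV.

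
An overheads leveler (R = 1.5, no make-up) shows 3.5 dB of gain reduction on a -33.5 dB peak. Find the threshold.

Let T be the threshold. Output overshoot = (input overshoot)/R, so -37 − T = (-33.5 − T)/1.5.
1.5·(-37 − T) = -33.5 − T → 0.5·T = -55.5 − (-33.5) = -22.
T = -22/0.5 = -44 dB.

-44 dB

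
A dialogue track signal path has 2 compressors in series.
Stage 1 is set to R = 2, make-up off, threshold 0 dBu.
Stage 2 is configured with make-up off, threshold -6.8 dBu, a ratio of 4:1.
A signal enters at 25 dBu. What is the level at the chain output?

Stage 1: overshoot 25 dB → 25/2 = 12.5 dB → 12.5 dBu.
Stage 2: 12.5 dBu is 19.3 dB over -6.8 dBu; at 4:1 that becomes 4.825 dB over, giving -1.975 dBu.

-1.975 dBu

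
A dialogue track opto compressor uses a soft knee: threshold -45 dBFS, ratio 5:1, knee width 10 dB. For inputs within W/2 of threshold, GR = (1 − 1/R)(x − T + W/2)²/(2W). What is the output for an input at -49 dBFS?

x − T + W/2 = -49 − (-45) + 5 = 1.
GR = (1 − 1/5) × 1² / 20 = 0.8 × 1 / 20 = 0.04 dB.
Output = -49 − 0.04 = -49.04 dBFS.

-49.04 dBFS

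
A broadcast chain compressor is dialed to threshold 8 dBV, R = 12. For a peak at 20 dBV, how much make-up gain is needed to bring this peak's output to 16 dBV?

7 dB

The peak compresses to 8 + 12/12 = 9 dBV.
To reach 16 dBV requires 16 − 9 = 7 dB of make-up.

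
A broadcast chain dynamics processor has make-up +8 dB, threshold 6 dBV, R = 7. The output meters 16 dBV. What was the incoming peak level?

20 dBV

Remove make-up: 16 − 8 = 8 dBV.
That's 2 dB above the 6 dBV threshold.
Undo the ratio: input overshoot = 2 × 7 = 14 dB, giving input = 20 dBV.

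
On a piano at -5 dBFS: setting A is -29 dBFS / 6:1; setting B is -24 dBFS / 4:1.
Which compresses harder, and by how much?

A, by 5.75 dB

A: GR = 24 − 24/6 = 20 dB.
B: GR = 19 − 19/4 = 14.25 dB.
A reduces 5.75 dB more.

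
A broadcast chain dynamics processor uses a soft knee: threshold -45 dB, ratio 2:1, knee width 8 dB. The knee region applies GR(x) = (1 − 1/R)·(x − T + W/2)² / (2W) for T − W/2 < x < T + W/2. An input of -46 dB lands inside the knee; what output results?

x − T + W/2 = -46 − (-45) + 4 = 3.
GR = (1 − 1/2) × 3² / 16 = 0.5 × 9 / 16 = 0.28125 dB.
Output = -46 − 0.28125 = -46.28125 dB.

-46.28125 dB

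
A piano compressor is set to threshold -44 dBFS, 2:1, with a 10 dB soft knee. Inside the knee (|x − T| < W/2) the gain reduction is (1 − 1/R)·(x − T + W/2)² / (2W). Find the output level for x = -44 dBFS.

-44.625 dBFS

x − T + W/2 = -44 − (-44) + 5 = 5.
GR = (1 − 1/2) × 5² / 20 = 0.5 × 25 / 20 = 0.625 dB.
Output = -44 − 0.625 = -44.625 dBFS.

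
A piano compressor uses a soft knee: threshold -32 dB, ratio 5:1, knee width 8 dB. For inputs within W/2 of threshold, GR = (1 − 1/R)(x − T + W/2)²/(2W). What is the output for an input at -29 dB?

x − T + W/2 = -29 − (-32) + 4 = 7.
GR = (1 − 1/5) × 7² / 16 = 0.8 × 49 / 16 = 2.45 dB.
Output = -29 − 2.45 = -31.45 dB.

-31.45 dB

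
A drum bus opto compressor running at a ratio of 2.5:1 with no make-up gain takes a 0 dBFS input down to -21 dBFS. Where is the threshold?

-35 dBFS

Gain reduction = 0 − (-21) = 21 dB; output overshoot = GR / (R − 1) = 21 / 1.5 = 14 dB.
Threshold = output − output overshoot = -21 − 14 = -35 dBFS.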